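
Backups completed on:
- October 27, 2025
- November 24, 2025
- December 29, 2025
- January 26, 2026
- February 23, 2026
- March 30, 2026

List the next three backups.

April 27, 2026; May 25, 2026; June 29, 2026

These are Mondays with 28, 35, 28, 28, 35-day gaps.
Each is the final Monday of its month — December 29, 2025 is past the 28th, so '4th Monday' doesn't fit.
April 2026 ends with Monday April 27, 2026.
May 2026 ends with Monday May 25, 2026.
Last Monday of June 2026: June 29, 2026.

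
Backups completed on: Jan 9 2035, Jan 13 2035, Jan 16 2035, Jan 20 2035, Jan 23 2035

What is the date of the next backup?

Every event lands on a Tuesday or Saturday (gaps cycle 4, 3, 4, 3).
So the schedule is: every Tuesday and Saturday.
The following Saturday is Jan 27 2035.

Jan 27 2035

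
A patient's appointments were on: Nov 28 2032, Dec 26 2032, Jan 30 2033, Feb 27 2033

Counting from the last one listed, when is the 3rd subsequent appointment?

May 29 2033

These are Sundays with 28, 35, 28-day gaps.
Each is the final Sunday of its month — Jan 30 2033 is past the 28th, so '4th Sunday' doesn't fit.
Last Sunday of March 2033: Mar 27 2033.
April 2033 ends with Sunday Apr 24 2033.
May 2033 ends with Sunday May 29 2033.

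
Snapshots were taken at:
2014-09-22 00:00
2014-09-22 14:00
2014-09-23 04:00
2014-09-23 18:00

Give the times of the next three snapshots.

Spacing: 14, 14, 14 h — constant 14 h.
2014-09-23 18:00 + 14 h = 2014-09-24 08:00.
2014-09-24 08:00 + 14 h = 2014-09-24 22:00.
2014-09-24 22:00 + 14 h = 2014-09-25 12:00.

2014-09-24 08:00, 2014-09-24 22:00, 2014-09-25 12:00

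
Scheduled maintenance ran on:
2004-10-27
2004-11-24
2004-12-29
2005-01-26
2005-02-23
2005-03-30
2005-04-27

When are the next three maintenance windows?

2005-05-25, 2005-06-29, 2005-07-27

Every date is a Wednesday; gaps 28, 35, 28, 28, 35, 28 days.
Each is the last Wednesday of its month (at least one falls on the 29th or later, ruling out '4th Wednesday').
Last Wednesday of May 2005: 2005-05-25.
Last Wednesday of June 2005: 2005-06-29.
July 2005 ends with Wednesday 2005-07-27.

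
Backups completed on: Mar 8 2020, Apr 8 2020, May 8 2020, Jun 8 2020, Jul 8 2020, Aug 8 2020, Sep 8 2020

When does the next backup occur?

The day-of-month is always 8 (31, 30, 31, 30, 31, 31 days between events).
So this recurs on the 8th of each month.
Next: October 2020 → Oct 8 2020.

Oct 8 2020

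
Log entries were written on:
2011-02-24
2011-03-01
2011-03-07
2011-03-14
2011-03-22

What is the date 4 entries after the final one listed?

The spacing grows by 1 each time: 5, 6, 7, 8 days.
Next gap: 9 days. 2011-03-22 + 9 days = 2011-03-31.
Next gap: 10 days. 2011-03-31 + 10 days = 2011-04-10.
Next gap: 11 days. 2011-04-10 + 11 days = 2011-04-21.
Next gap: 12 days. 2011-04-21 + 12 days = 2011-05-03.

2011-05-03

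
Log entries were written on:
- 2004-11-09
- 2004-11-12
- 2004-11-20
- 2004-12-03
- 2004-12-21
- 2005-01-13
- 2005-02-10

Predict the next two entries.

The spacing grows by 5 each time: 3, 8, 13, 18, 23, 28 days.
Next gap: 33 days. 2005-02-10 + 33 days = 2005-03-15.
Next gap: 38 days. 2005-03-15 + 38 days = 2005-04-22.

2005-03-15, 2005-04-22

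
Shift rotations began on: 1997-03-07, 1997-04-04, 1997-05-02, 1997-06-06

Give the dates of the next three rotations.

1997-07-04, 1997-08-01, 1997-09-05

Gaps: 28, 28, 35 days — a mix of 28 and 35. Every date is a Friday.
Each is the 1st Friday of its month.
1st Friday of July 1997: 1997-07-04.
1st Friday of August 1997: 1997-08-01.
1st Friday of September 1997: 1997-09-05.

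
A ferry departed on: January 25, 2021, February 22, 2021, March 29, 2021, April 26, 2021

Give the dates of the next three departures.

May 31, 2021; June 28, 2021; July 26, 2021

Every date is a Monday; gaps 28, 35, 28 days.
Each is the last Monday of its month (at least one falls on the 29th or later, ruling out '4th Monday').
May 2021 ends with Monday May 31, 2021.
June 2021 ends with Monday June 28, 2021.
Last Monday of July 2021: July 26, 2021.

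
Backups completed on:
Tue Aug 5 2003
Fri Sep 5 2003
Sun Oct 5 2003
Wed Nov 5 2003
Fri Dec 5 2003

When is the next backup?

Mon Jan 5 2004

Each date is the 5th; the gaps (31, 30, 31, 30) track the month lengths.
The rule is the 5th of each month.
Next: January 2004 → Mon Jan 5 2004.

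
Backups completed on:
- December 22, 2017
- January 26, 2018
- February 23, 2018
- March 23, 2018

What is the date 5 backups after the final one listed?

August 24, 2018

These are Fridays at 28- or 35-day spacing (35, 28, 28).
The pattern: 4th Friday of the month.
April 2018 — 4th Friday is April 27, 2018.
4th Friday of May 2018: May 25, 2018.
4th Friday of June 2018: June 22, 2018.
4th Friday of July 2018: July 27, 2018.
August 2018 — 4th Friday is August 24, 2018.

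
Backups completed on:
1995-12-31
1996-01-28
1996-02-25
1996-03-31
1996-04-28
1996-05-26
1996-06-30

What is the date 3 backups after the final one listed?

These are Sundays with 28, 28, 35, 28, 28, 35-day gaps.
Each is the final Sunday of its month — 1995-12-31 is past the 28th, so '4th Sunday' doesn't fit.
July 1996 ends with Sunday 1996-07-28.
August 1996 ends with Sunday 1996-08-25.
September 1996 ends with Sunday 1996-09-29.

1996-09-29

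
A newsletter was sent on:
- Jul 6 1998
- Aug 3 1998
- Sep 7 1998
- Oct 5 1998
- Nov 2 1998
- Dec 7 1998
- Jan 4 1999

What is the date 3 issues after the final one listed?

These are Mondays at 28- or 35-day spacing (28, 35, 28, 28, 35, 28).
The pattern: 1st Monday of the month.
1st Monday of February 1999: Feb 1 1999.
1st Monday of March 1999: Mar 1 1999.
1st Monday of April 1999: Apr 5 1999.

Apr 5 1999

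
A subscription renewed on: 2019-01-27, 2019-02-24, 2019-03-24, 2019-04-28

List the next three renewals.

2019-05-26, 2019-06-23, 2019-07-28

Gaps: 28, 28, 35 days — a mix of 28 and 35. Every date is a Sunday.
Each is the 4th Sunday of its month.
4th Sunday of May 2019: 2019-05-26.
4th Sunday of June 2019: 2019-06-23.
4th Sunday of July 2019: 2019-07-28.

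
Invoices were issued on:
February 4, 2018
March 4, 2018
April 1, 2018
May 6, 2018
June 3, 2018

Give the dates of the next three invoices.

July 1, 2018; August 5, 2018; September 2, 2018

These are Sundays at 28- or 35-day spacing (28, 28, 35, 28).
The pattern: 1st Sunday of the month.
1st Sunday of July 2018: July 1, 2018.
1st Sunday of August 2018: August 5, 2018.
1st Sunday of September 2018: September 2, 2018.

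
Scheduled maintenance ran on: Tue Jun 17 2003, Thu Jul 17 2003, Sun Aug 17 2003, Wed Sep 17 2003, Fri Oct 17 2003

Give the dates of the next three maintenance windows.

Mon Nov 17 2003, Wed Dec 17 2003, Sat Jan 17 2004

Gaps: 30, 31, 31, 30 days — not constant. Every event is on the 17th of the month.
Pattern: the 17th of each month.
Next: November 2003 → Mon Nov 17 2003.
Next: December 2003 → Wed Dec 17 2003.
Next: January 2004 → Sat Jan 17 2004.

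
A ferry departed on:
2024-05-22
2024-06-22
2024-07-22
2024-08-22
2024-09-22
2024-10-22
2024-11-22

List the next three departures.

The day-of-month is always 22 (31, 30, 31, 31, 30, 31 days between events).
So this recurs on the 22nd of each month.
December 2024: 2024-12-22.
January 2025: 2025-01-22.
February 2025: 2025-02-22.

2024-12-22, 2025-01-22, 2025-02-22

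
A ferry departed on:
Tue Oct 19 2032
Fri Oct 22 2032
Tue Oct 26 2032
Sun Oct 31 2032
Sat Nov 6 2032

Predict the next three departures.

Sat Nov 13 2032, Sun Nov 21 2032, Tue Nov 30 2032

The spacing grows by 1 each time: 3, 4, 5, 6 days.
Next gap: 7 days. Sat Nov 6 2032 + 7 days = Sat Nov 13 2032.
Next gap: 8 days. Sat Nov 13 2032 + 8 days = Sun Nov 21 2032.
Next gap: 9 days. Sun Nov 21 2032 + 9 days = Tue Nov 30 2032.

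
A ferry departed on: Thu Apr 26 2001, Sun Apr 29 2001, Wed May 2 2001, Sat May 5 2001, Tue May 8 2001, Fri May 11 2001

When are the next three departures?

Mon May 14 2001, Thu May 17 2001, Sun May 20 2001

Gaps between consecutive events: 3, 3, 3, 3, 3 days — a constant 3-day interval.
Fri May 11 2001 + 3 days = Mon May 14 2001.
Mon May 14 2001 + 3 days = Thu May 17 2001.
Thu May 17 2001 + 3 days = Sun May 20 2001.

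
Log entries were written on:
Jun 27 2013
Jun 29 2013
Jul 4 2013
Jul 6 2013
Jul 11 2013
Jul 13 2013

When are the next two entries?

Jul 18 2013, Jul 20 2013

The gap pattern 2, 5, 2, 5, 2 repeats every 2 events.
These are the Thursdays and Saturdays of each week.
Next Thursday: Jul 18 2013.
The following Saturday is Jul 20 2013.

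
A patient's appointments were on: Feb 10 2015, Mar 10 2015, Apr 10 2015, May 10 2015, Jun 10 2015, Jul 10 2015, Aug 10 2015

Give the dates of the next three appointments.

Each date is the 10th; the gaps (28, 31, 30, 31, 30, 31) track the month lengths.
The rule is the 10th of each month.
Next: September 2015 → Sep 10 2015.
October 2015: Oct 10 2015.
November 2015: Nov 10 2015.

Sep 10 2015, Oct 10 2015, Nov 10 2015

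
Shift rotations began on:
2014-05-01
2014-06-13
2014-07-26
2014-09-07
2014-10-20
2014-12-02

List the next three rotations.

2015-01-14, 2015-02-26, 2015-04-10

Every event comes 43 days after the last (43, 43, 43, 43, 43).
2014-12-02 + 43 days = 2015-01-14.
2015-01-14 + 43 days = 2015-02-26.
2015-02-26 + 43 days = 2015-04-10.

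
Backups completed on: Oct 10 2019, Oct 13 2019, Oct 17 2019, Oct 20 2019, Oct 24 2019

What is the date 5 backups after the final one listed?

Nov 10 2019

Gaps: 3, 4, 3, 4 days — not constant, but cyclic with period 2.
The events fall on every Thursday and Sunday.
The following Sunday is Oct 27 2019.
Next Thursday: Oct 31 2019.
The following Sunday is Nov 3 2019.
Next Thursday: Nov 7 2019.
The following Sunday is Nov 10 2019.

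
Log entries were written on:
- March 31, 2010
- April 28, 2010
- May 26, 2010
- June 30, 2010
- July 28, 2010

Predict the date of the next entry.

August 25, 2010

All Wednesdays; the gaps (28, 28, 35, 28) vary with month length.
This is the last Wednesday of each month.
August 2010 ends with Wednesday August 25, 2010.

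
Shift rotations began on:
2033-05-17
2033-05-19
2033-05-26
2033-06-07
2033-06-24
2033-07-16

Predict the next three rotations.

Gaps: 2, 7, 12, 17, 22 days — each gap is 5 larger than the previous one.
Next gap: 27 days. 2033-07-16 + 27 days = 2033-08-12.
Next gap: 32 days. 2033-08-12 + 32 days = 2033-09-13.
Next gap: 37 days. 2033-09-13 + 37 days = 2033-10-20.

2033-08-12, 2033-09-13, 2033-10-20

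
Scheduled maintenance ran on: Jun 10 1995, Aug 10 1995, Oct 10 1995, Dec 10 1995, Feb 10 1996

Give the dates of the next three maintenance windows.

Each date is the 10th; the gaps (61, 61, 61, 62) track the month lengths.
The rule is the 10th of every 2 months.
April 1996: Apr 10 1996.
Next: June 1996 → Jun 10 1996.
Next: August 1996 → Aug 10 1996.

Apr 10 1996, Jun 10 1996, Aug 10 1996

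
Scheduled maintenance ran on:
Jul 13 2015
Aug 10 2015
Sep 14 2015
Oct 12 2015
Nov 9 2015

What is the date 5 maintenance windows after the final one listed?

Apr 11 2016

All dates are Mondays, 28, 35, 28, 28 days apart.
Specifically, the 2nd Monday of each month.
December 2015 — 2nd Monday is Dec 14 2015.
2nd Monday of January 2016: Jan 11 2016.
February 2016 — 2nd Monday is Feb 8 2016.
March 2016 — 2nd Monday is Mar 14 2016.
April 2016 — 2nd Monday is Apr 11 2016.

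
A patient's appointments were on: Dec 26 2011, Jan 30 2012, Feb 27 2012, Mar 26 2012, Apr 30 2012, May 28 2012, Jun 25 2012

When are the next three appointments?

Jul 30 2012, Aug 27 2012, Sep 24 2012

These are Mondays with 35, 28, 28, 35, 28, 28-day gaps.
Each is the final Monday of its month — Jan 30 2012 is past the 28th, so '4th Monday' doesn't fit.
July 2012 ends with Monday Jul 30 2012.
August 2012 ends with Monday Aug 27 2012.
September 2012 ends with Monday Sep 24 2012.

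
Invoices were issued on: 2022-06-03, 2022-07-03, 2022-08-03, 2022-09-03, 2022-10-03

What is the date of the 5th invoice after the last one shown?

Each date is the 3rd; the gaps (30, 31, 31, 30) track the month lengths.
The rule is the 3rd of each month.
Next: November 2022 → 2022-11-03.
December 2022: 2022-12-03.
Next: January 2023 → 2023-01-03.
Next: February 2023 → 2023-02-03.
March 2023: 2023-03-03.

2023-03-03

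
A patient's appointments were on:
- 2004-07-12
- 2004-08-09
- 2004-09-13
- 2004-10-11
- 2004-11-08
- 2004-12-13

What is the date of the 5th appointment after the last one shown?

2005-05-09

These are Mondays at 28- or 35-day spacing (28, 35, 28, 28, 35).
The pattern: 2nd Monday of the month.
January 2005 — 2nd Monday is 2005-01-10.
February 2005 — 2nd Monday is 2005-02-14.
March 2005 — 2nd Monday is 2005-03-14.
April 2005 — 2nd Monday is 2005-04-11.
May 2005 — 2nd Monday is 2005-05-09.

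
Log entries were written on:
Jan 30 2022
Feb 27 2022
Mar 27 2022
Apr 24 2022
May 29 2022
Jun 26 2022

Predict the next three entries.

Jul 31 2022, Aug 28 2022, Sep 25 2022

All Sundays; the gaps (28, 28, 28, 35, 28) vary with month length.
This is the last Sunday of each month.
Last Sunday of July 2022: Jul 31 2022.
Last Sunday of August 2022: Aug 28 2022.
September 2022 ends with Sunday Sep 25 2022.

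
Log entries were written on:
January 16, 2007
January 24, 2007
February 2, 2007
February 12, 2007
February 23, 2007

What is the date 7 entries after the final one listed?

Intervals are 8, 9, 10, 11 days — an arithmetic progression with common difference 1.
Next gap: 12 days. February 23, 2007 + 12 days = March 7, 2007.
Next gap: 13 days. March 7, 2007 + 13 days = March 20, 2007.
Next gap: 14 days. March 20, 2007 + 14 days = April 3, 2007.
Next gap: 15 days. April 3, 2007 + 15 days = April 18, 2007.
Next gap: 16 days. April 18, 2007 + 16 days = May 4, 2007.
Next gap: 17 days. May 4, 2007 + 17 days = May 21, 2007.
Next gap: 18 days. May 21, 2007 + 18 days = June 8, 2007.

June 8, 2007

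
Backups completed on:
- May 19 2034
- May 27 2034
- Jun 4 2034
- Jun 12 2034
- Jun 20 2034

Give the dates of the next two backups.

Every event comes 8 days after the last (8, 8, 8, 8).
Jun 20 2034 + 8 days = Jun 28 2034.
Jun 28 2034 + 8 days = Jul 6 2034.

Jun 28 2034, Jul 6 2034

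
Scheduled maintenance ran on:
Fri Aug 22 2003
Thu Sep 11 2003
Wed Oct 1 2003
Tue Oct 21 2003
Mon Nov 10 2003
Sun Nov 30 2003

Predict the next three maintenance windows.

The spacing is 20, 20, 20, 20, 20 days — always 20 days.
Sun Nov 30 2003 + 20 days = Sat Dec 20 2003.
Sat Dec 20 2003 + 20 days = Fri Jan 9 2004.
Fri Jan 9 2004 + 20 days = Thu Jan 29 2004.

Sat Dec 20 2003, Fri Jan 9 2004, Thu Jan 29 2004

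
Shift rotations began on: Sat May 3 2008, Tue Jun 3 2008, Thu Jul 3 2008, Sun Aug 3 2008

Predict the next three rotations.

Wed Sep 3 2008, Fri Oct 3 2008, Mon Nov 3 2008

The day-of-month is always 3 (31, 30, 31 days between events).
So this recurs on the 3rd of each month.
September 2008: Wed Sep 3 2008.
Next: October 2008 → Fri Oct 3 2008.
November 2008: Mon Nov 3 2008.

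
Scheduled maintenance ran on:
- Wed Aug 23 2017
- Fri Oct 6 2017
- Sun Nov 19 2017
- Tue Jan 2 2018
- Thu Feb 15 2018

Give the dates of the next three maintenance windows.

Sat Mar 31 2018, Mon May 14 2018, Wed Jun 27 2018

Gaps between consecutive events: 44, 44, 44, 44 days — a constant 44-day interval.
Thu Feb 15 2018 + 44 days = Sat Mar 31 2018.
Sat Mar 31 2018 + 44 days = Mon May 14 2018.
Mon May 14 2018 + 44 days = Wed Jun 27 2018.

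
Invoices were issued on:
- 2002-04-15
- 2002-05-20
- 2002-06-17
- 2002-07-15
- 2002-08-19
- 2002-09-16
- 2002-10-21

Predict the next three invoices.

2002-11-18, 2002-12-16, 2003-01-20

Gaps: 35, 28, 28, 35, 28, 35 days — a mix of 28 and 35. Every date is a Monday.
Each is the 3rd Monday of its month.
November 2002 — 3rd Monday is 2002-11-18.
3rd Monday of December 2002: 2002-12-16.
3rd Monday of January 2003: 2003-01-20.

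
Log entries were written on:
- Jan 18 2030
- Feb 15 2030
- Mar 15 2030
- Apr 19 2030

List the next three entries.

All dates are Fridays, 28, 28, 35 days apart.
Specifically, the 3rd Friday of each month.
3rd Friday of May 2030: May 17 2030.
3rd Friday of June 2030: Jun 21 2030.
July 2030 — 3rd Friday is Jul 19 2030.

May 17 2030, Jun 21 2030, Jul 19 2030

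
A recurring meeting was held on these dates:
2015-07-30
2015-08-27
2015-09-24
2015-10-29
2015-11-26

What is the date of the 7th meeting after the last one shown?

Every date is a Thursday; gaps 28, 28, 35, 28 days.
Each is the last Thursday of its month (at least one falls on the 29th or later, ruling out '4th Thursday').
Last Thursday of December 2015: 2015-12-31.
Last Thursday of January 2016: 2016-01-28.
February 2016 ends with Thursday 2016-02-25.
March 2016 ends with Thursday 2016-03-31.
Last Thursday of April 2016: 2016-04-28.
May 2016 ends with Thursday 2016-05-26.
Last Thursday of June 2016: 2016-06-30.

2016-06-30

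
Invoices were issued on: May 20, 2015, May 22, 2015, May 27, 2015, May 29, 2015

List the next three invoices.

June 3, 2015; June 5, 2015; June 10, 2015

Gaps: 2, 5, 2 days — not constant, but cyclic with period 2.
The events fall on every Wednesday and Friday.
Next Wednesday: June 3, 2015.
The following Friday is June 5, 2015.
The following Wednesday is June 10, 2015.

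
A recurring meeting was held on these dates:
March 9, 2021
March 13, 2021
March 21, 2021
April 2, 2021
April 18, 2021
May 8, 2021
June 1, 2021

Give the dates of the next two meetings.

June 29, 2021; July 31, 2021

Gaps: 4, 8, 12, 16, 20, 24 days — each gap is 4 larger than the previous one.
Next gap: 28 days. June 1, 2021 + 28 days = June 29, 2021.
Next gap: 32 days. June 29, 2021 + 32 days = July 31, 2021.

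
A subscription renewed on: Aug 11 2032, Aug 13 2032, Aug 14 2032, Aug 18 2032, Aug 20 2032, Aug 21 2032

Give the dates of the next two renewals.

Aug 25 2032, Aug 27 2032

The gap pattern 2, 1, 4, 2, 1 repeats every 3 events.
These are the Wednesdays, Fridays and Saturdays of each week.
Next Wednesday: Aug 25 2032.
The following Friday is Aug 27 2032.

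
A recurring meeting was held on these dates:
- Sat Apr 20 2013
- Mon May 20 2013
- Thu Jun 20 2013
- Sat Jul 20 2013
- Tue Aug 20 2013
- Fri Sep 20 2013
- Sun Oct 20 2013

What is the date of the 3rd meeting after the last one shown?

Mon Jan 20 2014

Each date is the 20th; the gaps (30, 31, 30, 31, 31, 30) track the month lengths.
The rule is the 20th of each month.
November 2013: Wed Nov 20 2013.
Next: December 2013 → Fri Dec 20 2013.
January 2014: Mon Jan 20 2014.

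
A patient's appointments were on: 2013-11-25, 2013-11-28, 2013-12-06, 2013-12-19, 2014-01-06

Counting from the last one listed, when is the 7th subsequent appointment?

Intervals are 3, 8, 13, 18 days — an arithmetic progression with common difference 5.
Next gap: 23 days. 2014-01-06 + 23 days = 2014-01-29.
Next gap: 28 days. 2014-01-29 + 28 days = 2014-02-26.
Next gap: 33 days. 2014-02-26 + 33 days = 2014-03-31.
Next gap: 38 days. 2014-03-31 + 38 days = 2014-05-08.
Next gap: 43 days. 2014-05-08 + 43 days = 2014-06-20.
Next gap: 48 days. 2014-06-20 + 48 days = 2014-08-07.
Next gap: 53 days. 2014-08-07 + 53 days = 2014-09-29.

2014-09-29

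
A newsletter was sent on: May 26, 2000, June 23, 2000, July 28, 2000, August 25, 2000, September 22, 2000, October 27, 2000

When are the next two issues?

November 24, 2000; December 22, 2000

All dates are Fridays, 28, 35, 28, 28, 35 days apart.
Specifically, the 4th Friday of each month.
4th Friday of November 2000: November 24, 2000.
4th Friday of December 2000: December 22, 2000.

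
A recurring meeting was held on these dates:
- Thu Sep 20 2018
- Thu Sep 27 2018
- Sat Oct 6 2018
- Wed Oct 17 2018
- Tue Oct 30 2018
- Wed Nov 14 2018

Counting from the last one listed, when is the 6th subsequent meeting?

Intervals are 7, 9, 11, 13, 15 days — an arithmetic progression with common difference 2.
Next gap: 17 days. Wed Nov 14 2018 + 17 days = Sat Dec 1 2018.
Next gap: 19 days. Sat Dec 1 2018 + 19 days = Thu Dec 20 2018.
Next gap: 21 days. Thu Dec 20 2018 + 21 days = Thu Jan 10 2019.
Next gap: 23 days. Thu Jan 10 2019 + 23 days = Sat Feb 2 2019.
Next gap: 25 days. Sat Feb 2 2019 + 25 days = Wed Feb 27 2019.
Next gap: 27 days. Wed Feb 27 2019 + 27 days = Tue Mar 26 2019.

Tue Mar 26 2019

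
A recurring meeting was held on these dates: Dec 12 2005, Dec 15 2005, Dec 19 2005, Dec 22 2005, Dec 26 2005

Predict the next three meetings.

Dec 29 2005, Jan 2 2006, Jan 5 2006

Every event lands on a Monday or Thursday (gaps cycle 3, 4, 3, 4).
So the schedule is: every Monday and Thursday.
Next Thursday: Dec 29 2005.
The following Monday is Jan 2 2006.
The following Thursday is Jan 5 2006.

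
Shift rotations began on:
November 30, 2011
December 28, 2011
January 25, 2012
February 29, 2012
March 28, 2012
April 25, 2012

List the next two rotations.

May 30, 2012; June 27, 2012

Every date is a Wednesday; gaps 28, 28, 35, 28, 28 days.
Each is the last Wednesday of its month (at least one falls on the 29th or later, ruling out '4th Wednesday').
May 2012 ends with Wednesday May 30, 2012.
June 2012 ends with Wednesday June 27, 2012.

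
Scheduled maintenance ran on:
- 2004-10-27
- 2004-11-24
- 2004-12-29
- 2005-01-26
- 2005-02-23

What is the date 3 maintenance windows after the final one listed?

All Wednesdays; the gaps (28, 35, 28, 28) vary with month length.
This is the last Wednesday of each month.
March 2005 ends with Wednesday 2005-03-30.
Last Wednesday of April 2005: 2005-04-27.
Last Wednesday of May 2005: 2005-05-25.

2005-05-25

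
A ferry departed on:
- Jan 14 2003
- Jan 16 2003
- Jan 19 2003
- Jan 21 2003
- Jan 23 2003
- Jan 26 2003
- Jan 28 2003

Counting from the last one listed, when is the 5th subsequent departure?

Every event lands on a Tuesday or Thursday or Sunday (gaps cycle 2, 3, 2, 2, 3, 2).
So the schedule is: every Tuesday, Thursday and Sunday.
The following Thursday is Jan 30 2003.
The following Sunday is Feb 2 2003.
The following Tuesday is Feb 4 2003.
Next Thursday: Feb 6 2003.
The following Sunday is Feb 9 2003.

Feb 9 2003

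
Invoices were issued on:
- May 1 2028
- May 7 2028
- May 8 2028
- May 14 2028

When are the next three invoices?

Gaps: 6, 1, 6 days — not constant, but cyclic with period 2.
The events fall on every Monday and Sunday.
The following Monday is May 15 2028.
The following Sunday is May 21 2028.
Next Monday: May 22 2028.

May 15 2028, May 21 2028, May 22 2028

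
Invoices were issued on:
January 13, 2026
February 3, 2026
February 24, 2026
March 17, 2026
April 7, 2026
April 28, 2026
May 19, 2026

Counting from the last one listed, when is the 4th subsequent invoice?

August 11, 2026

Gaps between consecutive events: 21, 21, 21, 21, 21, 21 days — a constant 21-day interval.
May 19, 2026 + 21 days = June 9, 2026.
June 9, 2026 + 21 days = June 30, 2026.
June 30, 2026 + 21 days = July 21, 2026.
July 21, 2026 + 21 days = August 11, 2026.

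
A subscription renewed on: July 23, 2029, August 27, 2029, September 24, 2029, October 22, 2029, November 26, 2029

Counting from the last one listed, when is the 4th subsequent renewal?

These are Mondays at 28- or 35-day spacing (35, 28, 28, 35).
The pattern: 4th Monday of the month.
December 2029 — 4th Monday is December 24, 2029.
January 2030 — 4th Monday is January 28, 2030.
February 2030 — 4th Monday is February 25, 2030.
March 2030 — 4th Monday is March 25, 2030.

March 25, 2030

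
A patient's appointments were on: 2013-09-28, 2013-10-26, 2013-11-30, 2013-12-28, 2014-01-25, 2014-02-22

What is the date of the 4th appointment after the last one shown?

These are Saturdays with 28, 35, 28, 28, 28-day gaps.
Each is the final Saturday of its month — 2013-11-30 is past the 28th, so '4th Saturday' doesn't fit.
March 2014 ends with Saturday 2014-03-29.
April 2014 ends with Saturday 2014-04-26.
May 2014 ends with Saturday 2014-05-31.
June 2014 ends with Saturday 2014-06-28.

2014-06-28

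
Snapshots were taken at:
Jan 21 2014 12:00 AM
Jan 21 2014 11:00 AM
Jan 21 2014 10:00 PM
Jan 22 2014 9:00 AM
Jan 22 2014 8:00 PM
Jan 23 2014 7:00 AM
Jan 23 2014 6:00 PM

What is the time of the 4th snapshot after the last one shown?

Jan 25 2014 2:00 PM

The interval is a steady 11 hours (11, 11, 11, 11, 11, 11).
Jan 23 2014 6:00 PM + 11 h = Jan 24 2014 5:00 AM.
Jan 24 2014 5:00 AM + 11 h = Jan 24 2014 4:00 PM.
Jan 24 2014 4:00 PM + 11 h = Jan 25 2014 3:00 AM.
Jan 25 2014 3:00 AM + 11 h = Jan 25 2014 2:00 PM.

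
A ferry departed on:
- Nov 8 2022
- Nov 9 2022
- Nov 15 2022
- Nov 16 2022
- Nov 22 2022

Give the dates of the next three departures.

Nov 23 2022, Nov 29 2022, Nov 30 2022

The gap pattern 1, 6, 1, 6 repeats every 2 events.
These are the Tuesdays and Wednesdays of each week.
The following Wednesday is Nov 23 2022.
Next Tuesday: Nov 29 2022.
Next Wednesday: Nov 30 2022.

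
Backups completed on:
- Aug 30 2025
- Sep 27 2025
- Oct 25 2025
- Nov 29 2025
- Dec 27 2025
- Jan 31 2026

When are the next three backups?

Every date is a Saturday; gaps 28, 28, 35, 28, 35 days.
Each is the last Saturday of its month (at least one falls on the 29th or later, ruling out '4th Saturday').
February 2026 ends with Saturday Feb 28 2026.
Last Saturday of March 2026: Mar 28 2026.
April 2026 ends with Saturday Apr 25 2026.

Feb 28 2026, Mar 28 2026, Apr 25 2026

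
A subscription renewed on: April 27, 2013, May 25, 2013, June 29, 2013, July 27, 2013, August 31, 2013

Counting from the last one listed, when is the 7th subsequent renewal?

March 29, 2014

Every date is a Saturday; gaps 28, 35, 28, 35 days.
Each is the last Saturday of its month (at least one falls on the 29th or later, ruling out '4th Saturday').
September 2013 ends with Saturday September 28, 2013.
October 2013 ends with Saturday October 26, 2013.
Last Saturday of November 2013: November 30, 2013.
December 2013 ends with Saturday December 28, 2013.
January 2014 ends with Saturday January 25, 2014.
February 2014 ends with Saturday February 22, 2014.
March 2014 ends with Saturday March 29, 2014.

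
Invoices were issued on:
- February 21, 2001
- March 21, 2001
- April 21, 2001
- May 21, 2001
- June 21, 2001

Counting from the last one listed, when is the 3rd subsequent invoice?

Gaps: 28, 31, 30, 31 days — not constant. Every event is on the 21st of the month.
Pattern: the 21st of each month.
July 2001: July 21, 2001.
Next: August 2001 → August 21, 2001.
Next: September 2001 → September 21, 2001.

September 21, 2001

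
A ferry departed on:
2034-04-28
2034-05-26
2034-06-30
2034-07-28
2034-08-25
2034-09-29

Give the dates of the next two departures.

2034-10-27, 2034-11-24

Every date is a Friday; gaps 28, 35, 28, 28, 35 days.
Each is the last Friday of its month (at least one falls on the 29th or later, ruling out '4th Friday').
Last Friday of October 2034: 2034-10-27.
Last Friday of November 2034: 2034-11-24.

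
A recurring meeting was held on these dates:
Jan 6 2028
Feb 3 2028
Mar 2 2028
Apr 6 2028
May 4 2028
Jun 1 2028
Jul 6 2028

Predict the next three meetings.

Aug 3 2028, Sep 7 2028, Oct 5 2028

All dates are Thursdays, 28, 28, 35, 28, 28, 35 days apart.
Specifically, the 1st Thursday of each month.
August 2028 — 1st Thursday is Aug 3 2028.
September 2028 — 1st Thursday is Sep 7 2028.
October 2028 — 1st Thursday is Oct 5 2028.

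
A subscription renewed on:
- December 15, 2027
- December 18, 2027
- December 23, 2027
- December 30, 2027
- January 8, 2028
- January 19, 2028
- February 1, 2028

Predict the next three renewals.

Intervals are 3, 5, 7, 9, 11, 13 days — an arithmetic progression with common difference 2.
Next gap: 15 days. February 1, 2028 + 15 days = February 16, 2028.
Next gap: 17 days. February 16, 2028 + 17 days = March 4, 2028.
Next gap: 19 days. March 4, 2028 + 19 days = March 23, 2028.

February 16, 2028; March 4, 2028; March 23, 2028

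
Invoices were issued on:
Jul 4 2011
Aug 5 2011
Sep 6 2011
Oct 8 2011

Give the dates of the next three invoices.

Every event comes 32 days after the last (32, 32, 32).
Oct 8 2011 + 32 days = Nov 9 2011.
Nov 9 2011 + 32 days = Dec 11 2011.
Dec 11 2011 + 32 days = Jan 12 2012.

Nov 9 2011, Dec 11 2011, Jan 12 2012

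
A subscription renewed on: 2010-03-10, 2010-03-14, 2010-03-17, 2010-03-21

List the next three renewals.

2010-03-24, 2010-03-28, 2010-03-31

Every event lands on a Wednesday or Sunday (gaps cycle 4, 3, 4).
So the schedule is: every Wednesday and Sunday.
Next Wednesday: 2010-03-24.
Next Sunday: 2010-03-28.
The following Wednesday is 2010-03-31.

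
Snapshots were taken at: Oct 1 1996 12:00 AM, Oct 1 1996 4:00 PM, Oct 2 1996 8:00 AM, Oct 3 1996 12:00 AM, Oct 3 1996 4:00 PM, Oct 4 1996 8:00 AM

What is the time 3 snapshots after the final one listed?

Oct 6 1996 8:00 AM

Spacing: 16, 16, 16, 16, 16 h — constant 16 h.
Oct 4 1996 8:00 AM + 16 h = Oct 5 1996 12:00 AM.
Oct 5 1996 12:00 AM + 16 h = Oct 5 1996 4:00 PM.
Oct 5 1996 4:00 PM + 16 h = Oct 6 1996 8:00 AM.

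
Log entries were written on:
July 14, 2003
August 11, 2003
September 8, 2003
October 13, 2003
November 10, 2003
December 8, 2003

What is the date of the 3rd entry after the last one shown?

Gaps: 28, 28, 35, 28, 28 days — a mix of 28 and 35. Every date is a Monday.
Each is the 2nd Monday of its month.
2nd Monday of January 2004: January 12, 2004.
2nd Monday of February 2004: February 9, 2004.
2nd Monday of March 2004: March 8, 2004.

March 8, 2004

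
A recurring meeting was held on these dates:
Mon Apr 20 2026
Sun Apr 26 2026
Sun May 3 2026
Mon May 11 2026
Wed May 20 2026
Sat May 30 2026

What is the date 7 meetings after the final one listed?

Sat Sep 5 2026

Intervals are 6, 7, 8, 9, 10 days — an arithmetic progression with common difference 1.
Next gap: 11 days. Sat May 30 2026 + 11 days = Wed Jun 10 2026.
Next gap: 12 days. Wed Jun 10 2026 + 12 days = Mon Jun 22 2026.
Next gap: 13 days. Mon Jun 22 2026 + 13 days = Sun Jul 5 2026.
Next gap: 14 days. Sun Jul 5 2026 + 14 days = Sun Jul 19 2026.
Next gap: 15 days. Sun Jul 19 2026 + 15 days = Mon Aug 3 2026.
Next gap: 16 days. Mon Aug 3 2026 + 16 days = Wed Aug 19 2026.
Next gap: 17 days. Wed Aug 19 2026 + 17 days = Sat Sep 5 2026.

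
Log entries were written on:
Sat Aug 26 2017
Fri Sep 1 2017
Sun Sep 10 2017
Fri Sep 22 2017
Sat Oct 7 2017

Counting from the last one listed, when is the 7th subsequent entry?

Intervals are 6, 9, 12, 15 days — an arithmetic progression with common difference 3.
Next gap: 18 days. Sat Oct 7 2017 + 18 days = Wed Oct 25 2017.
Next gap: 21 days. Wed Oct 25 2017 + 21 days = Wed Nov 15 2017.
Next gap: 24 days. Wed Nov 15 2017 + 24 days = Sat Dec 9 2017.
Next gap: 27 days. Sat Dec 9 2017 + 27 days = Fri Jan 5 2018.
Next gap: 30 days. Fri Jan 5 2018 + 30 days = Sun Feb 4 2018.
Next gap: 33 days. Sun Feb 4 2018 + 33 days = Fri Mar 9 2018.
Next gap: 36 days. Fri Mar 9 2018 + 36 days = Sat Apr 14 2018.

Sat Apr 14 2018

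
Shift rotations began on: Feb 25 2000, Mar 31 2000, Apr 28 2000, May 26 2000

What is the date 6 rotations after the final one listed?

Nov 24 2000

These are Fridays with 35, 28, 28-day gaps.
Each is the final Friday of its month — Mar 31 2000 is past the 28th, so '4th Friday' doesn't fit.
June 2000 ends with Friday Jun 30 2000.
Last Friday of July 2000: Jul 28 2000.
Last Friday of August 2000: Aug 25 2000.
Last Friday of September 2000: Sep 29 2000.
October 2000 ends with Friday Oct 27 2000.
Last Friday of November 2000: Nov 24 2000.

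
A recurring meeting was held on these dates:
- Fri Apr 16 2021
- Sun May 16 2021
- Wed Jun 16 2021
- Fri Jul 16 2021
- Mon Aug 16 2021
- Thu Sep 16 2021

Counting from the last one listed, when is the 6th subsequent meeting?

Wed Mar 16 2022

Each date is the 16th; the gaps (30, 31, 30, 31, 31) track the month lengths.
The rule is the 16th of each month.
Next: October 2021 → Sat Oct 16 2021.
November 2021: Tue Nov 16 2021.
December 2021: Thu Dec 16 2021.
Next: January 2022 → Sun Jan 16 2022.
February 2022: Wed Feb 16 2022.
March 2022: Wed Mar 16 2022.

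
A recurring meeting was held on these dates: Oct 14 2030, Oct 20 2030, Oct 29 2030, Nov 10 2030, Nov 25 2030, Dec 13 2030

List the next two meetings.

Jan 3 2031, Jan 27 2031

The spacing grows by 3 each time: 6, 9, 12, 15, 18 days.
Next gap: 21 days. Dec 13 2030 + 21 days = Jan 3 2031.
Next gap: 24 days. Jan 3 2031 + 24 days = Jan 27 2031.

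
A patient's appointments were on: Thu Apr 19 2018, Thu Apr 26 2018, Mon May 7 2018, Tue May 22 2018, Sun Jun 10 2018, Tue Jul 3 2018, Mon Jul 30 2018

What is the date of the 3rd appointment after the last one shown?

Gaps: 7, 11, 15, 19, 23, 27 days — each gap is 4 larger than the previous one.
Next gap: 31 days. Mon Jul 30 2018 + 31 days = Thu Aug 30 2018.
Next gap: 35 days. Thu Aug 30 2018 + 35 days = Thu Oct 4 2018.
Next gap: 39 days. Thu Oct 4 2018 + 39 days = Mon Nov 12 2018.

Mon Nov 12 2018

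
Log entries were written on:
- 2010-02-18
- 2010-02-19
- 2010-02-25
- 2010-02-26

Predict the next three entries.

The gap pattern 1, 6, 1 repeats every 2 events.
These are the Thursdays and Fridays of each week.
The following Thursday is 2010-03-04.
Next Friday: 2010-03-05.
The following Thursday is 2010-03-11.

2010-03-04, 2010-03-05, 2010-03-11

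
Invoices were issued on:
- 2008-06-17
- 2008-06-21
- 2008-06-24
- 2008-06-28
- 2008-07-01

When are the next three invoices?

Every event lands on a Tuesday or Saturday (gaps cycle 4, 3, 4, 3).
So the schedule is: every Tuesday and Saturday.
The following Saturday is 2008-07-05.
Next Tuesday: 2008-07-08.
The following Saturday is 2008-07-12.

2008-07-05, 2008-07-08, 2008-07-12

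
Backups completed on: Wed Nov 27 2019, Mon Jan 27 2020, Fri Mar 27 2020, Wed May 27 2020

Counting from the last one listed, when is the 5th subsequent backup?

Each date is the 27th; the gaps (61, 60, 61) track the month lengths.
The rule is the 27th of every 2 months.
July 2020: Mon Jul 27 2020.
September 2020: Sun Sep 27 2020.
November 2020: Fri Nov 27 2020.
January 2021: Wed Jan 27 2021.
Next: March 2021 → Sat Mar 27 2021.

Sat Mar 27 2021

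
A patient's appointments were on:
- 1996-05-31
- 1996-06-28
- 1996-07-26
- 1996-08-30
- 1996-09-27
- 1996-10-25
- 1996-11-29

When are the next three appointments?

These are Fridays with 28, 28, 35, 28, 28, 35-day gaps.
Each is the final Friday of its month — 1996-05-31 is past the 28th, so '4th Friday' doesn't fit.
December 1996 ends with Friday 1996-12-27.
January 1997 ends with Friday 1997-01-31.
February 1997 ends with Friday 1997-02-28.

1996-12-27, 1997-01-31, 1997-02-28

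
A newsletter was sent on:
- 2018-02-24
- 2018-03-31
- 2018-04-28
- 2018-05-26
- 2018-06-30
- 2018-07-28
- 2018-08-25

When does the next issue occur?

Every date is a Saturday; gaps 35, 28, 28, 35, 28, 28 days.
Each is the last Saturday of its month (at least one falls on the 29th or later, ruling out '4th Saturday').
Last Saturday of September 2018: 2018-09-29.

2018-09-29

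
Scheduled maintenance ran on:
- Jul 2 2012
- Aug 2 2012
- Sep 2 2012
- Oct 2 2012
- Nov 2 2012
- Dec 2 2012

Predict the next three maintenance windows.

Gaps: 31, 31, 30, 31, 30 days — not constant. Every event is on the 2nd of the month.
Pattern: the 2nd of each month.
Next: January 2013 → Jan 2 2013.
Next: February 2013 → Feb 2 2013.
Next: March 2013 → Mar 2 2013.

Jan 2 2013, Feb 2 2013, Mar 2 2013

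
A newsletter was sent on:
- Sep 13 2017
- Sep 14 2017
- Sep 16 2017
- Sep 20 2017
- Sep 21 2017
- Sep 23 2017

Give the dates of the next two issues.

Sep 27 2017, Sep 28 2017

Every event lands on a Wednesday or Thursday or Saturday (gaps cycle 1, 2, 4, 1, 2).
So the schedule is: every Wednesday, Thursday and Saturday.
Next Wednesday: Sep 27 2017.
Next Thursday: Sep 28 2017.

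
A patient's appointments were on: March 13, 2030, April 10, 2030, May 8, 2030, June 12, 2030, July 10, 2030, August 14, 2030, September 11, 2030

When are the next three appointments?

October 9, 2030; November 13, 2030; December 11, 2030

Gaps: 28, 28, 35, 28, 35, 28 days — a mix of 28 and 35. Every date is a Wednesday.
Each is the 2nd Wednesday of its month.
October 2030 — 2nd Wednesday is October 9, 2030.
2nd Wednesday of November 2030: November 13, 2030.
2nd Wednesday of December 2030: December 11, 2030.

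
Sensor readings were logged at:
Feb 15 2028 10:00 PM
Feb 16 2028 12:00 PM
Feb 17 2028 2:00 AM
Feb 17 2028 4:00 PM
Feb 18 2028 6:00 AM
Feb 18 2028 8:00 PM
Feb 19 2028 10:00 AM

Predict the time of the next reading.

Feb 20 2028 12:00 AM

Spacing: 14, 14, 14, 14, 14, 14 h — constant 14 h.
Feb 19 2028 10:00 AM + 14 h = Feb 20 2028 12:00 AM.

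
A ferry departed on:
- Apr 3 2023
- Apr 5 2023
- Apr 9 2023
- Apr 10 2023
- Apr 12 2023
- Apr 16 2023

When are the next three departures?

Apr 17 2023, Apr 19 2023, Apr 23 2023

The gap pattern 2, 4, 1, 2, 4 repeats every 3 events.
These are the Mondays, Wednesdays and Sundays of each week.
The following Monday is Apr 17 2023.
The following Wednesday is Apr 19 2023.
The following Sunday is Apr 23 2023.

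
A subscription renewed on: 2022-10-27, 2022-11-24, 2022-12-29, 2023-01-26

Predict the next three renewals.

All Thursdays; the gaps (28, 35, 28) vary with month length.
This is the last Thursday of each month.
February 2023 ends with Thursday 2023-02-23.
Last Thursday of March 2023: 2023-03-30.
Last Thursday of April 2023: 2023-04-27.

2023-02-23, 2023-03-30, 2023-04-27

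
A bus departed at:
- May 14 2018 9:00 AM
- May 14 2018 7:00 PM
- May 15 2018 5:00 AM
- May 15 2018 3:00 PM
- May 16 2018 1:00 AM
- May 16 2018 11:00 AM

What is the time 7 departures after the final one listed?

May 19 2018 9:00 AM

The interval is a steady 10 hours (10, 10, 10, 10, 10).
May 16 2018 11:00 AM + 10 h = May 16 2018 9:00 PM.
May 16 2018 9:00 PM + 10 h = May 17 2018 7:00 AM.
May 17 2018 7:00 AM + 10 h = May 17 2018 5:00 PM.
May 17 2018 5:00 PM + 10 h = May 18 2018 3:00 AM.
May 18 2018 3:00 AM + 10 h = May 18 2018 1:00 PM.
May 18 2018 1:00 PM + 10 h = May 18 2018 11:00 PM.
May 18 2018 11:00 PM + 10 h = May 19 2018 9:00 AM.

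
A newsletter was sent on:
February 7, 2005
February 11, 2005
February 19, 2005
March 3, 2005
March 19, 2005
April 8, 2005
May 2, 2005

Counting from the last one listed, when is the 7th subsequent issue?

February 6, 2006

The spacing grows by 4 each time: 4, 8, 12, 16, 20, 24 days.
Next gap: 28 days. May 2, 2005 + 28 days = May 30, 2005.
Next gap: 32 days. May 30, 2005 + 32 days = July 1, 2005.
Next gap: 36 days. July 1, 2005 + 36 days = August 6, 2005.
Next gap: 40 days. August 6, 2005 + 40 days = September 15, 2005.
Next gap: 44 days. September 15, 2005 + 44 days = October 29, 2005.
Next gap: 48 days. October 29, 2005 + 48 days = December 16, 2005.
Next gap: 52 days. December 16, 2005 + 52 days = February 6, 2006.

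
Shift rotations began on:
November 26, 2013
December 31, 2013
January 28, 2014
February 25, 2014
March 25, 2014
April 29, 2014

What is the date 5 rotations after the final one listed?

All Tuesdays; the gaps (35, 28, 28, 28, 35) vary with month length.
This is the last Tuesday of each month.
Last Tuesday of May 2014: May 27, 2014.
Last Tuesday of June 2014: June 24, 2014.
July 2014 ends with Tuesday July 29, 2014.
Last Tuesday of August 2014: August 26, 2014.
Last Tuesday of September 2014: September 30, 2014.

September 30, 2014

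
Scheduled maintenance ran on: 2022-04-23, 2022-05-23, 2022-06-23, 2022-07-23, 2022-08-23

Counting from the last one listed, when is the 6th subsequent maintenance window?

Each date is the 23rd; the gaps (30, 31, 30, 31) track the month lengths.
The rule is the 23rd of each month.
September 2022: 2022-09-23.
October 2022: 2022-10-23.
November 2022: 2022-11-23.
Next: December 2022 → 2022-12-23.
Next: January 2023 → 2023-01-23.
February 2023: 2023-02-23.

2023-02-23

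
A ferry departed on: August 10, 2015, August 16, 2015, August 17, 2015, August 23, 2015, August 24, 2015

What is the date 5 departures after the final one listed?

The gap pattern 6, 1, 6, 1 repeats every 2 events.
These are the Mondays and Sundays of each week.
Next Sunday: August 30, 2015.
The following Monday is August 31, 2015.
Next Sunday: September 6, 2015.
The following Monday is September 7, 2015.
Next Sunday: September 13, 2015.

September 13, 2015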